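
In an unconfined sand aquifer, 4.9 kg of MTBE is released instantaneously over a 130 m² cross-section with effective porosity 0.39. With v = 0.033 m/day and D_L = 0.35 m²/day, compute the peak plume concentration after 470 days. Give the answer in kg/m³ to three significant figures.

The peak of an instantaneous 1D plume sits at x = vt; there the Gaussian factor is 1 and C_max = M/(n_e·A·√(4πDt)), where n_e·A is the pore area the mass is dissolved in.
√(4πDt) = √(4π × 0.35 × 470) = 45.47 m, so C_max = 4.9/(0.39 × 130 × 45.47) = 0.00213 kg/m³.

0.00213 kg/m³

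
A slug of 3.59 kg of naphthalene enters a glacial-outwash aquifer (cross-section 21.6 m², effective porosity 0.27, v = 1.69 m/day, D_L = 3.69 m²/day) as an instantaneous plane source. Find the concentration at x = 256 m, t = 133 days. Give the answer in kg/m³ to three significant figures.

For an instantaneous plane source, C(x,t) = M/(n_e·A·√(4πDt)) · exp(−(x−vt)²/(4Dt)), with n_e·A the pore (flow) area.
Plume center vt = 1.69 × 133 = 224.77 m, so the well at 256 m is 31.23 m downgradient of the peak.
√(4πDt) = 78.53 m, giving peak height M/(n_e·A·√(4πDt)) = 3.59/(0.27 × 21.6 × 78.53) = 0.007839 kg/m³.
(x−vt)²/(4Dt) = (31.23)²/(4 × 3.69 × 133) = 0.4968; exp(−0.4968) = 0.6085.
C = 0.007839 × 0.6085 = 0.00477 kg/m³.

0.00477 kg/m³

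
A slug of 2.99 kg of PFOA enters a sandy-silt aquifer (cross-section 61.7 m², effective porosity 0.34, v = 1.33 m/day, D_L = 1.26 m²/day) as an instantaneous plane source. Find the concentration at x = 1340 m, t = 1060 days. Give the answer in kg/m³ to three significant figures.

For an instantaneous plane source, C(x,t) = M/(n_e·A·√(4πDt)) · exp(−(x−vt)²/(4Dt)), with n_e·A the pore (flow) area.
Plume center vt = 1.33 × 1060 = 1409.8 m, so the well at 1340 m is 69.8 m upgradient of the peak.
√(4πDt) = 129.6 m, giving peak height M/(n_e·A·√(4πDt)) = 2.99/(0.34 × 61.7 × 129.6) = 0.001100 kg/m³.
(x−vt)²/(4Dt) = (-69.8)²/(4 × 1.26 × 1060) = 0.9120; exp(−0.9120) = 0.4017.
C = 0.001100 × 0.4017 = 0.000442 kg/m³.

0.000442 kg/m³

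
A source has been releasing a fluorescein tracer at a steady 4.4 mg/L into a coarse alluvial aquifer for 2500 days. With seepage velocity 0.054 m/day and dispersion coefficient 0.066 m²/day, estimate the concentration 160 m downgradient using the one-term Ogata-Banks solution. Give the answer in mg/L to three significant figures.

0.371 mg/L

For a continuous step input, C/C₀ ≈ ½·erfc((x−vt)/(2√(Dt))).
vt = 0.054 × 2500 = 135 m and 2√(Dt) = 2√(0.066 × 2500) = 25.69 m.
Argument (x−vt)/(2√(Dt)) = (160 − 135)/25.69 = 0.9731; ½·erfc(0.9731) = 0.08438.
C = 4.4 × 0.08438 = 0.371 mg/L.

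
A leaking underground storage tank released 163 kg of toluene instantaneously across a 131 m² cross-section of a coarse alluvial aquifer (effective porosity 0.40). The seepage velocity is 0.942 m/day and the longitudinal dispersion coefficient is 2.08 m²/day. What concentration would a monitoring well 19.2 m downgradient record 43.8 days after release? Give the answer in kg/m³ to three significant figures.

0.0242 kg/m³

For an instantaneous plane source, C(x,t) = M/(n_e·A·√(4πDt)) · exp(−(x−vt)²/(4Dt)), with n_e·A the pore (flow) area.
Plume center vt = 0.942 × 43.8 = 41.2596 m, so the well at 19.2 m is 22.0596 m upgradient of the peak.
√(4πDt) = 33.84 m, giving peak height M/(n_e·A·√(4πDt)) = 163/(0.40 × 131 × 33.84) = 0.09192 kg/m³.
(x−vt)²/(4Dt) = (-22.0596)²/(4 × 2.08 × 43.8) = 1.335; exp(−1.335) = 0.2632.
C = 0.09192 × 0.2632 = 0.0242 kg/m³.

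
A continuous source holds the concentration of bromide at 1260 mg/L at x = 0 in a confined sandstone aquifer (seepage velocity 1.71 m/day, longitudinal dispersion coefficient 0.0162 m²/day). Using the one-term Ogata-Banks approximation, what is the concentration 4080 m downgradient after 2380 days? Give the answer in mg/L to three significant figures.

155 mg/L

For a continuous step input, C/C₀ ≈ ½·erfc((x−vt)/(2√(Dt))).
vt = 1.71 × 2380 = 4069.8 m and 2√(Dt) = 2√(0.0162 × 2380) = 12.42 m.
Argument (x−vt)/(2√(Dt)) = (4080 − 4069.8)/12.42 = 0.8213; ½·erfc(0.8213) = 0.1227.
C = 1260 × 0.1227 = 155 mg/L.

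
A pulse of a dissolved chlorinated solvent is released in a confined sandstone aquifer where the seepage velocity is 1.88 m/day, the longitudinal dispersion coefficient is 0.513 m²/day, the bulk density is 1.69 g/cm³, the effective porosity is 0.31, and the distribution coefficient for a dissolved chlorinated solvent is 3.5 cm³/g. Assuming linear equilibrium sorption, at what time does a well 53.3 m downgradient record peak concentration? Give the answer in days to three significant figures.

Retardation factor R = 1 + ρ_b·K_d/n = 1 + 1.69 × 3.5/0.31 = 20.08.
Sorption retards both mechanisms: v_R = v/R = 0.09363 m/day, D_R = D/R = 0.02555 m²/day.
Peak time from v_R²t² + 2D_R t − x² = 0: t = (√(D_R² + v_R²x²) − D_R)/v_R².
√(D_R² + v_R²x²) = √(0.02555² + 0.09363² × 53.3²) = 4.991; v_R² = 0.008767.
t = (4.991 − 0.02555)/0.008767 = 566 days.

566 days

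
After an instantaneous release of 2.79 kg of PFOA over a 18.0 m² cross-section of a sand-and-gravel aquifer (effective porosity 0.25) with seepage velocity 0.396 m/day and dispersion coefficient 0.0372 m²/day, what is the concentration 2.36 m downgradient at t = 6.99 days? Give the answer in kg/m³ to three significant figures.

0.292 kg/m³

For an instantaneous plane source, C(x,t) = M/(n_e·A·√(4πDt)) · exp(−(x−vt)²/(4Dt)), with n_e·A the pore (flow) area.
Plume center vt = 0.396 × 6.99 = 2.76804 m, so the well at 2.36 m is 0.40804 m upgradient of the peak.
√(4πDt) = 1.808 m, giving peak height M/(n_e·A·√(4πDt)) = 2.79/(0.25 × 18.0 × 1.808) = 0.3429 kg/m³.
(x−vt)²/(4Dt) = (-0.40804)²/(4 × 0.0372 × 6.99) = 0.1601; exp(−0.1601) = 0.8521.
C = 0.3429 × 0.8521 = 0.292 kg/m³.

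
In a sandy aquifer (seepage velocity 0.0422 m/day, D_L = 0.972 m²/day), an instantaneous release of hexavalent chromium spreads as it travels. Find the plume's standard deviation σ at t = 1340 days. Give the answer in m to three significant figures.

51.0 m

Dispersive spreading gives a Gaussian with σ² = 2Dt; advection only shifts the center.
σ = √(2 × 0.972 × 1340) = 51.0 m.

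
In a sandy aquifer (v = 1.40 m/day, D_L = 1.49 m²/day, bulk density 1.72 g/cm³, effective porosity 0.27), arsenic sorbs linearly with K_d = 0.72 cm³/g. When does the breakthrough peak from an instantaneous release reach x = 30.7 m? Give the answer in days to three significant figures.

Retardation factor R = 1 + ρ_b·K_d/n = 1 + 1.72 × 0.72/0.27 = 5.587.
Sorption retards both mechanisms: v_R = v/R = 0.2506 m/day, D_R = D/R = 0.2667 m²/day.
Peak time from v_R²t² + 2D_R t − x² = 0: t = (√(D_R² + v_R²x²) − D_R)/v_R².
√(D_R² + v_R²x²) = √(0.2667² + 0.2506² × 30.7²) = 7.698; v_R² = 0.06280.
t = (7.698 − 0.2667)/0.06280 = 118 days.

118 days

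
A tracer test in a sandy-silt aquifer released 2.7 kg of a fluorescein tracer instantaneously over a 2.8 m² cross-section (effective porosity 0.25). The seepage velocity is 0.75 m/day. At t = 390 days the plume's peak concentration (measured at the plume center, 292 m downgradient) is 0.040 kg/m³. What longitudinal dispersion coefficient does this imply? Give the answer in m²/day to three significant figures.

1.90 m²/day

At the plume center C_max = M/(n_e·A·√(4πDt)), so D = M²/(4πt·(n_e·A·C_max)²).
n_e·A·C_max = 0.25 × 2.8 × 0.040 = 0.02800 kg/m.
D = 2.7²/(4π × 390 × 0.02800²) = 1.90 m²/day.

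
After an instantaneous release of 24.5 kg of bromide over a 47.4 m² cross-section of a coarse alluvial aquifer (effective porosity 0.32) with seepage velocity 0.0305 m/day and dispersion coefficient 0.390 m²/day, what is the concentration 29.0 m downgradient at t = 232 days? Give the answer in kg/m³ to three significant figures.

0.0127 kg/m³

For an instantaneous plane source, C(x,t) = M/(n_e·A·√(4πDt)) · exp(−(x−vt)²/(4Dt)), with n_e·A the pore (flow) area.
Plume center vt = 0.0305 × 232 = 7.076 m, so the well at 29.0 m is 21.924 m downgradient of the peak.
√(4πDt) = 33.72 m, giving peak height M/(n_e·A·√(4πDt)) = 24.5/(0.32 × 47.4 × 33.72) = 0.04790 kg/m³.
(x−vt)²/(4Dt) = (21.924)²/(4 × 0.390 × 232) = 1.328; exp(−1.328) = 0.2650.
C = 0.04790 × 0.2650 = 0.0127 kg/m³.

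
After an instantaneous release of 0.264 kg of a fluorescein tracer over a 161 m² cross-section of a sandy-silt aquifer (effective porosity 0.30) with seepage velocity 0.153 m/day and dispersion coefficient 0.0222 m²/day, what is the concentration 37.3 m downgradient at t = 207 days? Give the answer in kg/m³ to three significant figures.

0.000128 kg/m³

For an instantaneous plane source, C(x,t) = M/(n_e·A·√(4πDt)) · exp(−(x−vt)²/(4Dt)), with n_e·A the pore (flow) area.
Plume center vt = 0.153 × 207 = 31.671 m, so the well at 37.3 m is 5.629 m downgradient of the peak.
√(4πDt) = 7.599 m, giving peak height M/(n_e·A·√(4πDt)) = 0.264/(0.30 × 161 × 7.599) = 0.0007193 kg/m³.
(x−vt)²/(4Dt) = (5.629)²/(4 × 0.0222 × 207) = 1.724; exp(−1.724) = 0.1784.
C = 0.0007193 × 0.1784 = 0.000128 kg/m³.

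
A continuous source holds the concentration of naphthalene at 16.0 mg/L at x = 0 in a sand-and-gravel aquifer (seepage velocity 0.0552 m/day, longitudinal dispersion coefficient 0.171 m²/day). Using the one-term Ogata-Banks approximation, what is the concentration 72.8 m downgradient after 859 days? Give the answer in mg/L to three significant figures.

For a continuous step input, C/C₀ ≈ ½·erfc((x−vt)/(2√(Dt))).
vt = 0.0552 × 859 = 47.4168 m and 2√(Dt) = 2√(0.171 × 859) = 24.24 m.
Argument (x−vt)/(2√(Dt)) = (72.8 − 47.4168)/24.24 = 1.047; ½·erfc(1.047) = 0.06935.
C = 16.0 × 0.06935 = 1.11 mg/L.

1.11 mg/L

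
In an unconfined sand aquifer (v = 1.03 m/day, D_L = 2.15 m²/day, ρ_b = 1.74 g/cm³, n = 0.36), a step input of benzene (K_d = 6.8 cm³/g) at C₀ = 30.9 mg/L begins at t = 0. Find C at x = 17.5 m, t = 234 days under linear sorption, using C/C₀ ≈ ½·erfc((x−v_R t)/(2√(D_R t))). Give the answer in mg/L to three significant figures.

Retardation factor R = 1 + ρ_b·K_d/n = 1 + 1.74 × 6.8/0.36 = 33.87.
Sorption retards both mechanisms: v_R = v/R = 0.03041 m/day, D_R = D/R = 0.06348 m²/day.
v_R·t = 0.03041 × 234 = 7.11594 m; 2√(D_R t) = 7.708 m; argument = (17.5 − 7.11594)/7.708 = 1.347.
C = C₀ × ½·erfc(1.347) = 30.9 × 0.02839 = 0.877 mg/L.

0.877 mg/L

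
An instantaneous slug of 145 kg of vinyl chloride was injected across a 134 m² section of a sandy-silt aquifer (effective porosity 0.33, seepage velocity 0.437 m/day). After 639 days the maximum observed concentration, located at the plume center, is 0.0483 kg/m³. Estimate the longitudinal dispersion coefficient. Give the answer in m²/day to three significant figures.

At the plume center C_max = M/(n_e·A·√(4πDt)), so D = M²/(4πt·(n_e·A·C_max)²).
n_e·A·C_max = 0.33 × 134 × 0.0483 = 2.136 kg/m.
D = 145²/(4π × 639 × 2.136²) = 0.574 m²/day.

0.574 m²/day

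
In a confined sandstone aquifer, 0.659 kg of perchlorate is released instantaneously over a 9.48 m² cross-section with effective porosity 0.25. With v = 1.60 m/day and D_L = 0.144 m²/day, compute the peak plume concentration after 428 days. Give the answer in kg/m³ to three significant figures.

0.00999 kg/m³

The peak of an instantaneous 1D plume sits at x = vt; there the Gaussian factor is 1 and C_max = M/(n_e·A·√(4πDt)), where n_e·A is the pore area the mass is dissolved in.
√(4πDt) = √(4π × 0.144 × 428) = 27.83 m, so C_max = 0.659/(0.25 × 9.48 × 27.83) = 0.00999 kg/m³.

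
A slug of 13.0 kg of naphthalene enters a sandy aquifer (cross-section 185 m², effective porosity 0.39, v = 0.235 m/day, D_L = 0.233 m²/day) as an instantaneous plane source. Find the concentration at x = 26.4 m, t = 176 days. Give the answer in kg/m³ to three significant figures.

For an instantaneous plane source, C(x,t) = M/(n_e·A·√(4πDt)) · exp(−(x−vt)²/(4Dt)), with n_e·A the pore (flow) area.
Plume center vt = 0.235 × 176 = 41.36 m, so the well at 26.4 m is 14.96 m upgradient of the peak.
√(4πDt) = 22.70 m, giving peak height M/(n_e·A·√(4πDt)) = 13.0/(0.39 × 185 × 22.70) = 0.007937 kg/m³.
(x−vt)²/(4Dt) = (-14.96)²/(4 × 0.233 × 176) = 1.364; exp(−1.364) = 0.2556.
C = 0.007937 × 0.2556 = 0.00203 kg/m³.

0.00203 kg/m³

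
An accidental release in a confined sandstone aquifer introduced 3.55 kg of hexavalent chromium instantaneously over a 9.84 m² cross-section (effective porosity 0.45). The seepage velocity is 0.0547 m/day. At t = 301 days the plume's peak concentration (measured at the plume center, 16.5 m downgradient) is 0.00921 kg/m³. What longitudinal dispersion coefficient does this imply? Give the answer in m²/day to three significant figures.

2.00 m²/day

At the plume center C_max = M/(n_e·A·√(4πDt)), so D = M²/(4πt·(n_e·A·C_max)²).
n_e·A·C_max = 0.45 × 9.84 × 0.00921 = 0.04078 kg/m.
D = 3.55²/(4π × 301 × 0.04078²) = 2.00 m²/day.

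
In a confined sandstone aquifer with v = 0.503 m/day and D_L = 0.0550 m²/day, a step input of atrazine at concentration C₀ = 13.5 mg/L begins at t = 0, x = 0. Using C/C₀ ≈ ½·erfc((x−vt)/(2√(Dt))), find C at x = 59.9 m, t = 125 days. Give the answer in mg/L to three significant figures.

10.6 mg/L

For a continuous step input, C/C₀ ≈ ½·erfc((x−vt)/(2√(Dt))).
vt = 0.503 × 125 = 62.875 m and 2√(Dt) = 2√(0.0550 × 125) = 5.244 m.
Argument (x−vt)/(2√(Dt)) = (59.9 − 62.875)/5.244 = -0.5673; ½·erfc(-0.5673) = 0.7888.
C = 13.5 × 0.7888 = 10.6 mg/L.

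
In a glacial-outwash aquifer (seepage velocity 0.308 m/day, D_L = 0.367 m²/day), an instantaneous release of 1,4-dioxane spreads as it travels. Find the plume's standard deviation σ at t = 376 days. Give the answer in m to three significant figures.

16.6 m

Dispersive spreading gives a Gaussian with σ² = 2Dt; advection only shifts the center.
σ = √(2 × 0.367 × 376) = 16.6 m.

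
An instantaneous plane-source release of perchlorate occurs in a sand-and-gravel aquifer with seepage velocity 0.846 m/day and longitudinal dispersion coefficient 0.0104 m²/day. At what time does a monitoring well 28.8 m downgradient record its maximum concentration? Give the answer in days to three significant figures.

For the 1D instantaneous-source solution, setting ∂C/∂t = 0 at fixed x gives v²t² + 2Dt − x² = 0, so t = (√(D² + v²x²) − D)/v².
√(D² + v²x²) = √(0.0104² + 0.846² × 28.8²) = 24.36; v² = 0.715716.
t = (24.36 − 0.0104)/0.715716 = 34.0 days (vs. the pure-advection estimate x/v = 34.0 d).

34.0 days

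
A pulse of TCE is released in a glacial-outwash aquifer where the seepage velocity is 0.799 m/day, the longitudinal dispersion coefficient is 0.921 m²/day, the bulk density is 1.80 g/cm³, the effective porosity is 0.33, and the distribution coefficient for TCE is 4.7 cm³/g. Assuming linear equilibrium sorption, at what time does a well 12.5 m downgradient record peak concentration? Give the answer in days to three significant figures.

Retardation factor R = 1 + ρ_b·K_d/n = 1 + 1.80 × 4.7/0.33 = 26.64.
Sorption retards both mechanisms: v_R = v/R = 0.02999 m/day, D_R = D/R = 0.03457 m²/day.
Peak time from v_R²t² + 2D_R t − x² = 0: t = (√(D_R² + v_R²x²) − D_R)/v_R².
√(D_R² + v_R²x²) = √(0.03457² + 0.02999² × 12.5²) = 0.3765; v_R² = 0.0008994.
t = (0.3765 − 0.03457)/0.0008994 = 380 days.

380 days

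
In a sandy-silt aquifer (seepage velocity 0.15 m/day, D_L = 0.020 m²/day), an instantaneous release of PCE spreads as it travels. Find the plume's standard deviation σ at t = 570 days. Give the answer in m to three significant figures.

4.77 m

Dispersive spreading gives a Gaussian with σ² = 2Dt; advection only shifts the center.
σ = √(2 × 0.020 × 570) = 4.77 m.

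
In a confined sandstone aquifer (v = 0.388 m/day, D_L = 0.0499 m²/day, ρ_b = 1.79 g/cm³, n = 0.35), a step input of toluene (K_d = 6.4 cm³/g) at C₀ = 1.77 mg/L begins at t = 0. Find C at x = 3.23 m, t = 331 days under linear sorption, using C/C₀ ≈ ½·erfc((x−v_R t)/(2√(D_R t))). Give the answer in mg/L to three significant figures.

1.27 mg/L

Retardation factor R = 1 + ρ_b·K_d/n = 1 + 1.79 × 6.4/0.35 = 33.73.
Sorption retards both mechanisms: v_R = v/R = 0.01150 m/day, D_R = D/R = 0.001479 m²/day.
v_R·t = 0.01150 × 331 = 3.8065 m; 2√(D_R t) = 1.399 m; argument = (3.23 − 3.8065)/1.399 = -0.4121.
C = C₀ × ½·erfc(-0.4121) = 1.77 × 0.7200 = 1.27 mg/L.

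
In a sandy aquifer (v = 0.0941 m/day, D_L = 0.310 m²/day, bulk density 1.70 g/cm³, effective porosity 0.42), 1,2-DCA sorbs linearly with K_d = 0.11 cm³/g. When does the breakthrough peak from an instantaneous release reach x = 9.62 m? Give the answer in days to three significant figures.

106 days

Retardation factor R = 1 + ρ_b·K_d/n = 1 + 1.70 × 0.11/0.42 = 1.445.
Sorption retards both mechanisms: v_R = v/R = 0.06512 m/day, D_R = D/R = 0.2145 m²/day.
Peak time from v_R²t² + 2D_R t − x² = 0: t = (√(D_R² + v_R²x²) − D_R)/v_R².
√(D_R² + v_R²x²) = √(0.2145² + 0.06512² × 9.62²) = 0.6622; v_R² = 0.004241.
t = (0.6622 − 0.2145)/0.004241 = 106 days.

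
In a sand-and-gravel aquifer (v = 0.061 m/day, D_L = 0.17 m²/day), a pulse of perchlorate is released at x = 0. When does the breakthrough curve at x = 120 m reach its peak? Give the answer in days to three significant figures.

For the 1D instantaneous-source solution, setting ∂C/∂t = 0 at fixed x gives v²t² + 2Dt − x² = 0, so t = (√(D² + v²x²) − D)/v².
√(D² + v²x²) = √(0.17² + 0.061² × 120²) = 7.322; v² = 0.003721.
t = (7.322 − 0.17)/0.003721 = 1920 days (vs. the pure-advection estimate x/v = 1970 d).

1920 days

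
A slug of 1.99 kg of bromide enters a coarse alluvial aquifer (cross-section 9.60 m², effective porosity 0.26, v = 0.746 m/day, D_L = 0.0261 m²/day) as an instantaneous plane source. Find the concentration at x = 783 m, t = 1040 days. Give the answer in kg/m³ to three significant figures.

0.0269 kg/m³

For an instantaneous plane source, C(x,t) = M/(n_e·A·√(4πDt)) · exp(−(x−vt)²/(4Dt)), with n_e·A the pore (flow) area.
Plume center vt = 0.746 × 1040 = 775.84 m, so the well at 783 m is 7.16 m downgradient of the peak.
√(4πDt) = 18.47 m, giving peak height M/(n_e·A·√(4πDt)) = 1.99/(0.26 × 9.60 × 18.47) = 0.04317 kg/m³.
(x−vt)²/(4Dt) = (7.16)²/(4 × 0.0261 × 1040) = 0.4722; exp(−0.4722) = 0.6236.
C = 0.04317 × 0.6236 = 0.0269 kg/m³.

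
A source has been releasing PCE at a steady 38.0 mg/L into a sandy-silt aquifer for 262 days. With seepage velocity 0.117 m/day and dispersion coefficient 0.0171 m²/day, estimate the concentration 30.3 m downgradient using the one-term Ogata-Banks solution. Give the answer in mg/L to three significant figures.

For a continuous step input, C/C₀ ≈ ½·erfc((x−vt)/(2√(Dt))).
vt = 0.117 × 262 = 30.654 m and 2√(Dt) = 2√(0.0171 × 262) = 4.233 m.
Argument (x−vt)/(2√(Dt)) = (30.3 − 30.654)/4.233 = -0.08363; ½·erfc(-0.08363) = 0.5471.
C = 38.0 × 0.5471 = 20.8 mg/L.

20.8 mg/L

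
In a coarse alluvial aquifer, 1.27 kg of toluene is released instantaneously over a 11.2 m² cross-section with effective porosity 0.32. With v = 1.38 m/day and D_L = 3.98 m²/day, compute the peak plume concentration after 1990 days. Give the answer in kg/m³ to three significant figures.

0.00112 kg/m³

The peak of an instantaneous 1D plume sits at x = vt; there the Gaussian factor is 1 and C_max = M/(n_e·A·√(4πDt)), where n_e·A is the pore area the mass is dissolved in.
√(4πDt) = √(4π × 3.98 × 1990) = 315.5 m, so C_max = 1.27/(0.32 × 11.2 × 315.5) = 0.00112 kg/m³.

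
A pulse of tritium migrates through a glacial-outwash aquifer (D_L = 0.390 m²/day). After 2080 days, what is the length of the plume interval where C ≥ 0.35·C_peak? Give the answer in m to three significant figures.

The plume is Gaussian with σ = √(2Dt) = √(2 × 0.390 × 2080) = 40.28 m.
C/C_peak = exp(−Δx²/(2σ²)) = 0.35 ⇒ Δx = σ·√(−2 ln 0.35) = 40.28 × 1.449 = 58.37 m.
Width = 2Δx = 117 m.

117 m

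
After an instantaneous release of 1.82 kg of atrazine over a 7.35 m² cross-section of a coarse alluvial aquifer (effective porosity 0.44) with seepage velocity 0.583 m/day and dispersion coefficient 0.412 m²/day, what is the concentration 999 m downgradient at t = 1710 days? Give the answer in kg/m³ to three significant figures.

0.00597 kg/m³

For an instantaneous plane source, C(x,t) = M/(n_e·A·√(4πDt)) · exp(−(x−vt)²/(4Dt)), with n_e·A the pore (flow) area.
Plume center vt = 0.583 × 1710 = 996.93 m, so the well at 999 m is 2.07 m downgradient of the peak.
√(4πDt) = 94.09 m, giving peak height M/(n_e·A·√(4πDt)) = 1.82/(0.44 × 7.35 × 94.09) = 0.005981 kg/m³.
(x−vt)²/(4Dt) = (2.07)²/(4 × 0.412 × 1710) = 0.001521; exp(−0.001521) = 0.9985.
C = 0.005981 × 0.9985 = 0.00597 kg/m³.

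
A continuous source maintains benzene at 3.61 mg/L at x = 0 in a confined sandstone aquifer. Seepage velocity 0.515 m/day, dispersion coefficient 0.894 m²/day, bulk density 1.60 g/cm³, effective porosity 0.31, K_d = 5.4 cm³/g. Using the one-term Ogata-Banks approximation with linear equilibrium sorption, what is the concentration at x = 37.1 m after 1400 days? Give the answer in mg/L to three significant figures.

0.348 mg/L

Retardation factor R = 1 + ρ_b·K_d/n = 1 + 1.60 × 5.4/0.31 = 28.87.
Sorption retards both mechanisms: v_R = v/R = 0.01784 m/day, D_R = D/R = 0.03097 m²/day.
v_R·t = 0.01784 × 1400 = 24.976 m; 2√(D_R t) = 13.17 m; argument = (37.1 − 24.976)/13.17 = 0.9206.
C = C₀ × ½·erfc(0.9206) = 3.61 × 0.09647 = 0.348 mg/L.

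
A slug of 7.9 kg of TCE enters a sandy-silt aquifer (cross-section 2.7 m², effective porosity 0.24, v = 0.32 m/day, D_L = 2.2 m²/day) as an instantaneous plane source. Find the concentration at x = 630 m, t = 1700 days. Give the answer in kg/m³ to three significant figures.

0.0343 kg/m³

For an instantaneous plane source, C(x,t) = M/(n_e·A·√(4πDt)) · exp(−(x−vt)²/(4Dt)), with n_e·A the pore (flow) area.
Plume center vt = 0.32 × 1700 = 544 m, so the well at 630 m is 86 m downgradient of the peak.
√(4πDt) = 216.8 m, giving peak height M/(n_e·A·√(4πDt)) = 7.9/(0.24 × 2.7 × 216.8) = 0.05623 kg/m³.
(x−vt)²/(4Dt) = (86)²/(4 × 2.2 × 1700) = 0.4944; exp(−0.4944) = 0.6099.
C = 0.05623 × 0.6099 = 0.0343 kg/m³.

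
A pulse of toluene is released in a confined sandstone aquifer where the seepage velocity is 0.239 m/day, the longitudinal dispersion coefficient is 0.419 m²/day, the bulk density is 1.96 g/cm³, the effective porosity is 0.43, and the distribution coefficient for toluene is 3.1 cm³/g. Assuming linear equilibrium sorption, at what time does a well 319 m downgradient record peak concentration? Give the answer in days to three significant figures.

Retardation factor R = 1 + ρ_b·K_d/n = 1 + 1.96 × 3.1/0.43 = 15.13.
Sorption retards both mechanisms: v_R = v/R = 0.01580 m/day, D_R = D/R = 0.02769 m²/day.
Peak time from v_R²t² + 2D_R t − x² = 0: t = (√(D_R² + v_R²x²) − D_R)/v_R².
√(D_R² + v_R²x²) = √(0.02769² + 0.01580² × 319²) = 5.040; v_R² = 0.0002496.
t = (5.040 − 0.02769)/0.0002496 = 20100 days.

20100 days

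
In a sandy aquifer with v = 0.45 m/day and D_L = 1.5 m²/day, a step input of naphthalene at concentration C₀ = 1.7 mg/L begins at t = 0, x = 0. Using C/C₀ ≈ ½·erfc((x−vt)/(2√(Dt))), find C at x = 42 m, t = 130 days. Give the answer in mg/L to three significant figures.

1.36 mg/L

For a continuous step input, C/C₀ ≈ ½·erfc((x−vt)/(2√(Dt))).
vt = 0.45 × 130 = 58.5 m and 2√(Dt) = 2√(1.5 × 130) = 27.93 m.
Argument (x−vt)/(2√(Dt)) = (42 − 58.5)/27.93 = -0.5908; ½·erfc(-0.5908) = 0.7983.
C = 1.7 × 0.7983 = 1.36 mg/L.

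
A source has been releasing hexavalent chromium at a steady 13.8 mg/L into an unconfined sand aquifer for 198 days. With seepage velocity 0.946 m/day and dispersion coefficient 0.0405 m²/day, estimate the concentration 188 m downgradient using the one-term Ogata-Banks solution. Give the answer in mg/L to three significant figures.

5.95 mg/L

For a continuous step input, C/C₀ ≈ ½·erfc((x−vt)/(2√(Dt))).
vt = 0.946 × 198 = 187.308 m and 2√(Dt) = 2√(0.0405 × 198) = 5.664 m.
Argument (x−vt)/(2√(Dt)) = (188 − 187.308)/5.664 = 0.1222; ½·erfc(0.1222) = 0.4314.
C = 13.8 × 0.4314 = 5.95 mg/L.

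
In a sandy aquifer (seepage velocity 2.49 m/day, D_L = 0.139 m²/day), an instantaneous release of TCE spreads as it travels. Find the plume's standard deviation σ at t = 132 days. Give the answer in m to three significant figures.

Dispersive spreading gives a Gaussian with σ² = 2Dt; advection only shifts the center.
σ = √(2 × 0.139 × 132) = 6.06 m.

6.06 m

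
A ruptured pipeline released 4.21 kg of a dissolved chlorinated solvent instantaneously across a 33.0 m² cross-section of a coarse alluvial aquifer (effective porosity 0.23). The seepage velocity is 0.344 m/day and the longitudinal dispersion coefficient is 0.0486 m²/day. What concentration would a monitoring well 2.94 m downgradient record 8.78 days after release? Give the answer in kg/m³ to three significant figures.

0.239 kg/m³

For an instantaneous plane source, C(x,t) = M/(n_e·A·√(4πDt)) · exp(−(x−vt)²/(4Dt)), with n_e·A the pore (flow) area.
Plume center vt = 0.344 × 8.78 = 3.02032 m, so the well at 2.94 m is 0.08032 m upgradient of the peak.
√(4πDt) = 2.316 m, giving peak height M/(n_e·A·√(4πDt)) = 4.21/(0.23 × 33.0 × 2.316) = 0.2395 kg/m³.
(x−vt)²/(4Dt) = (-0.08032)²/(4 × 0.0486 × 8.78) = 0.003780; exp(−0.003780) = 0.9962.
C = 0.2395 × 0.9962 = 0.239 kg/m³.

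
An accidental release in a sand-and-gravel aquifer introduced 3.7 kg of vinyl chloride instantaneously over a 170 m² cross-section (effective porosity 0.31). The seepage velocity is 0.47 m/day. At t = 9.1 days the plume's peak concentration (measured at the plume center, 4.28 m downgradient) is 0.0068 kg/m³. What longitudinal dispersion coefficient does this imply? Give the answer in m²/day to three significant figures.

At the plume center C_max = M/(n_e·A·√(4πDt)), so D = M²/(4πt·(n_e·A·C_max)²).
n_e·A·C_max = 0.31 × 170 × 0.0068 = 0.3584 kg/m.
D = 3.7²/(4π × 9.1 × 0.3584²) = 0.932 m²/day.

0.932 m²/day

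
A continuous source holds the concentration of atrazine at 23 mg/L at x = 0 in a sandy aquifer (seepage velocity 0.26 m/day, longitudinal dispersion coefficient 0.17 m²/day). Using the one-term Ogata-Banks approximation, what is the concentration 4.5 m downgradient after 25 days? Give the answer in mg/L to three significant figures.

17.3 mg/L

For a continuous step input, C/C₀ ≈ ½·erfc((x−vt)/(2√(Dt))).
vt = 0.26 × 25 = 6.5 m and 2√(Dt) = 2√(0.17 × 25) = 4.123 m.
Argument (x−vt)/(2√(Dt)) = (4.5 − 6.5)/4.123 = -0.4851; ½·erfc(-0.4851) = 0.7537.
C = 23 × 0.7537 = 17.3 mg/L.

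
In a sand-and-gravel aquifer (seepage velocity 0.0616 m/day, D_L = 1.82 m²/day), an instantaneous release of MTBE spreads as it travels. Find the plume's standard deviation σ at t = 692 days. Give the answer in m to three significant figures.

50.2 m

Dispersive spreading gives a Gaussian with σ² = 2Dt; advection only shifts the center.
σ = √(2 × 1.82 × 692) = 50.2 m.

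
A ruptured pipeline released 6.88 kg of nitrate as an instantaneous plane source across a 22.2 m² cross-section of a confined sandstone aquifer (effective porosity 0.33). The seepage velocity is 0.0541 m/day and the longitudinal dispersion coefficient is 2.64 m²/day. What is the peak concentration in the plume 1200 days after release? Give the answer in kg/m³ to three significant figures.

The peak of an instantaneous 1D plume sits at x = vt; there the Gaussian factor is 1 and C_max = M/(n_e·A·√(4πDt)), where n_e·A is the pore area the mass is dissolved in.
√(4πDt) = √(4π × 2.64 × 1200) = 199.5 m, so C_max = 6.88/(0.33 × 22.2 × 199.5) = 0.00471 kg/m³.

0.00471 kg/m³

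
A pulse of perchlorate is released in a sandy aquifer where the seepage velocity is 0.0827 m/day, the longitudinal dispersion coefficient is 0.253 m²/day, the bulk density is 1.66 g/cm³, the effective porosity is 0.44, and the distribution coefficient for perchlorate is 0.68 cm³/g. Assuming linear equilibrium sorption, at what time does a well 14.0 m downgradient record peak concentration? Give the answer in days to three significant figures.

486 days

Retardation factor R = 1 + ρ_b·K_d/n = 1 + 1.66 × 0.68/0.44 = 3.565.
Sorption retards both mechanisms: v_R = v/R = 0.02320 m/day, D_R = D/R = 0.07097 m²/day.
Peak time from v_R²t² + 2D_R t − x² = 0: t = (√(D_R² + v_R²x²) − D_R)/v_R².
√(D_R² + v_R²x²) = √(0.07097² + 0.02320² × 14.0²) = 0.3325; v_R² = 0.0005382.
t = (0.3325 − 0.07097)/0.0005382 = 486 days.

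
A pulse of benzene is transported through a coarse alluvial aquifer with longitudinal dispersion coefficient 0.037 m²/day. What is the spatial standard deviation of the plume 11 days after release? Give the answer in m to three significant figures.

0.902 m

Dispersive spreading gives a Gaussian with σ² = 2Dt; advection only shifts the center.
σ = √(2 × 0.037 × 11) = 0.902 m.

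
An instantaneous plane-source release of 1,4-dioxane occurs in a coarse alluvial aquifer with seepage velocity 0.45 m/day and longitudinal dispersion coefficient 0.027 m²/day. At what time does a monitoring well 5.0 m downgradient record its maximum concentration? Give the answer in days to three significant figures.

11.0 days

For the 1D instantaneous-source solution, setting ∂C/∂t = 0 at fixed x gives v²t² + 2Dt − x² = 0, so t = (√(D² + v²x²) − D)/v².
√(D² + v²x²) = √(0.027² + 0.45² × 5.0²) = 2.250; v² = 0.2025.
t = (2.250 − 0.027)/0.2025 = 11.0 days (vs. the pure-advection estimate x/v = 11.1 d).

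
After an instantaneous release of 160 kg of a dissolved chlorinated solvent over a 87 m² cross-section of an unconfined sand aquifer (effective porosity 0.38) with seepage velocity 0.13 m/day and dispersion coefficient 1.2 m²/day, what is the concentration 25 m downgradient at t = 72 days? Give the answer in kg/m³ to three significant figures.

0.0724 kg/m³

For an instantaneous plane source, C(x,t) = M/(n_e·A·√(4πDt)) · exp(−(x−vt)²/(4Dt)), with n_e·A the pore (flow) area.
Plume center vt = 0.13 × 72 = 9.36 m, so the well at 25 m is 15.64 m downgradient of the peak.
√(4πDt) = 32.95 m, giving peak height M/(n_e·A·√(4πDt)) = 160/(0.38 × 87 × 32.95) = 0.1469 kg/m³.
(x−vt)²/(4Dt) = (15.64)²/(4 × 1.2 × 72) = 0.7078; exp(−0.7078) = 0.4927.
C = 0.1469 × 0.4927 = 0.0724 kg/m³.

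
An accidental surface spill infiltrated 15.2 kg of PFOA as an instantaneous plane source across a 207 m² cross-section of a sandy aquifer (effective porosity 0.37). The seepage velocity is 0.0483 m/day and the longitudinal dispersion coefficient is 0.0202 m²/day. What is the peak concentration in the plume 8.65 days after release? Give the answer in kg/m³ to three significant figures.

0.134 kg/m³

The peak of an instantaneous 1D plume sits at x = vt; there the Gaussian factor is 1 and C_max = M/(n_e·A·√(4πDt)), where n_e·A is the pore area the mass is dissolved in.
√(4πDt) = √(4π × 0.0202 × 8.65) = 1.482 m, so C_max = 15.2/(0.37 × 207 × 1.482) = 0.134 kg/m³.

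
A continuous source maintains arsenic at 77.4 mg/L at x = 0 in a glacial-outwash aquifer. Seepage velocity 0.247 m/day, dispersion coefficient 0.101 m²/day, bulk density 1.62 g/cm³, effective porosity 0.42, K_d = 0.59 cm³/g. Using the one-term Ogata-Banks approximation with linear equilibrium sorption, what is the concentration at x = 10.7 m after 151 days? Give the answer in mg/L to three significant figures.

Retardation factor R = 1 + ρ_b·K_d/n = 1 + 1.62 × 0.59/0.42 = 3.276.
Sorption retards both mechanisms: v_R = v/R = 0.07540 m/day, D_R = D/R = 0.03083 m²/day.
v_R·t = 0.07540 × 151 = 11.3854 m; 2√(D_R t) = 4.315 m; argument = (10.7 − 11.3854)/4.315 = -0.1588.
C = C₀ × ½·erfc(-0.1588) = 77.4 × 0.5888 = 45.6 mg/L.

45.6 mg/L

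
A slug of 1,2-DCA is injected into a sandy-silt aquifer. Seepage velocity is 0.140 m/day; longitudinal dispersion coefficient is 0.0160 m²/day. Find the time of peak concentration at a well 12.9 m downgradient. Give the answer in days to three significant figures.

91.3 days

For the 1D instantaneous-source solution, setting ∂C/∂t = 0 at fixed x gives v²t² + 2Dt − x² = 0, so t = (√(D² + v²x²) − D)/v².
√(D² + v²x²) = √(0.0160² + 0.140² × 12.9²) = 1.806; v² = 0.0196.
t = (1.806 − 0.0160)/0.0196 = 91.3 days (vs. the pure-advection estimate x/v = 92.1 d).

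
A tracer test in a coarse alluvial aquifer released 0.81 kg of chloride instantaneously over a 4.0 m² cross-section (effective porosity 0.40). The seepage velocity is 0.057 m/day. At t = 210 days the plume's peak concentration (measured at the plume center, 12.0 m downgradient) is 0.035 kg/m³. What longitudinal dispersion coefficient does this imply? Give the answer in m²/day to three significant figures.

0.0793 m²/day

At the plume center C_max = M/(n_e·A·√(4πDt)), so D = M²/(4πt·(n_e·A·C_max)²).
n_e·A·C_max = 0.40 × 4.0 × 0.035 = 0.05600 kg/m.
D = 0.81²/(4π × 210 × 0.05600²) = 0.0793 m²/day.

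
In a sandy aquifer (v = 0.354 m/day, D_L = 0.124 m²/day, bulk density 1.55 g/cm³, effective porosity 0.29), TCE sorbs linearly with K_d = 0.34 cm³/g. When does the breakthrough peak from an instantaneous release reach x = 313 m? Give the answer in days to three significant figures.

Retardation factor R = 1 + ρ_b·K_d/n = 1 + 1.55 × 0.34/0.29 = 2.817.
Sorption retards both mechanisms: v_R = v/R = 0.1257 m/day, D_R = D/R = 0.04402 m²/day.
Peak time from v_R²t² + 2D_R t − x² = 0: t = (√(D_R² + v_R²x²) − D_R)/v_R².
√(D_R² + v_R²x²) = √(0.04402² + 0.1257² × 313²) = 39.34; v_R² = 0.01580.
t = (39.34 − 0.04402)/0.01580 = 2490 days.

2490 days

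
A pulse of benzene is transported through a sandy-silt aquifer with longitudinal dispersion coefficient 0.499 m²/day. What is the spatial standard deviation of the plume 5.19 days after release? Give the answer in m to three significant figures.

2.28 m

Dispersive spreading gives a Gaussian with σ² = 2Dt; advection only shifts the center.
σ = √(2 × 0.499 × 5.19) = 2.28 m.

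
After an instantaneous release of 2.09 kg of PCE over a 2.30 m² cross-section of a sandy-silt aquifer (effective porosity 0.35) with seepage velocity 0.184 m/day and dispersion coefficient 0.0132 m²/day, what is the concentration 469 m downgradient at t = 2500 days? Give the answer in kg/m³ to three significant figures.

For an instantaneous plane source, C(x,t) = M/(n_e·A·√(4πDt)) · exp(−(x−vt)²/(4Dt)), with n_e·A the pore (flow) area.
Plume center vt = 0.184 × 2500 = 460 m, so the well at 469 m is 9 m downgradient of the peak.
√(4πDt) = 20.36 m, giving peak height M/(n_e·A·√(4πDt)) = 2.09/(0.35 × 2.30 × 20.36) = 0.1275 kg/m³.
(x−vt)²/(4Dt) = (9)²/(4 × 0.0132 × 2500) = 0.6136; exp(−0.6136) = 0.5414.
C = 0.1275 × 0.5414 = 0.0690 kg/m³.

0.0690 kg/m³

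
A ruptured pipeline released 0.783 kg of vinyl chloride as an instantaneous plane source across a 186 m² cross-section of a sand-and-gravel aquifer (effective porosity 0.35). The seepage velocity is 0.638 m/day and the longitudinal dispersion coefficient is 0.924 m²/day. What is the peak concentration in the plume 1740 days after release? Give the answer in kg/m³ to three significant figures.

The peak of an instantaneous 1D plume sits at x = vt; there the Gaussian factor is 1 and C_max = M/(n_e·A·√(4πDt)), where n_e·A is the pore area the mass is dissolved in.
√(4πDt) = √(4π × 0.924 × 1740) = 142.1 m, so C_max = 0.783/(0.35 × 186 × 142.1) = 8.46e-05 kg/m³.

8.46e-05 kg/m³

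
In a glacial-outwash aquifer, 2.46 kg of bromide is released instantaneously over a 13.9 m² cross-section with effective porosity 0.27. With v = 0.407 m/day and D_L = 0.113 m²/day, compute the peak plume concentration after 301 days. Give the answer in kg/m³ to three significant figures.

0.0317 kg/m³

The peak of an instantaneous 1D plume sits at x = vt; there the Gaussian factor is 1 and C_max = M/(n_e·A·√(4πDt)), where n_e·A is the pore area the mass is dissolved in.
√(4πDt) = √(4π × 0.113 × 301) = 20.67 m, so C_max = 2.46/(0.27 × 13.9 × 20.67) = 0.0317 kg/m³.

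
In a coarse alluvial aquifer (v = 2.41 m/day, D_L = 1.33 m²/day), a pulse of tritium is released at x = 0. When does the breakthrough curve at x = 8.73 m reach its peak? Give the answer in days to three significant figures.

3.40 days

For the 1D instantaneous-source solution, setting ∂C/∂t = 0 at fixed x gives v²t² + 2Dt − x² = 0, so t = (√(D² + v²x²) − D)/v².
√(D² + v²x²) = √(1.33² + 2.41² × 8.73²) = 21.08; v² = 5.8081.
t = (21.08 − 1.33)/5.8081 = 3.40 days (vs. the pure-advection estimate x/v = 3.62 d).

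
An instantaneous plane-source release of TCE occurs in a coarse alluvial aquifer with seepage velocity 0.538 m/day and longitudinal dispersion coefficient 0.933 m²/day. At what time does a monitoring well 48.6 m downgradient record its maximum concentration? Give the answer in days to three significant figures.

87.2 days

For the 1D instantaneous-source solution, setting ∂C/∂t = 0 at fixed x gives v²t² + 2Dt − x² = 0, so t = (√(D² + v²x²) − D)/v².
√(D² + v²x²) = √(0.933² + 0.538² × 48.6²) = 26.16; v² = 0.289444.
t = (26.16 − 0.933)/0.289444 = 87.2 days (vs. the pure-advection estimate x/v = 90.3 d).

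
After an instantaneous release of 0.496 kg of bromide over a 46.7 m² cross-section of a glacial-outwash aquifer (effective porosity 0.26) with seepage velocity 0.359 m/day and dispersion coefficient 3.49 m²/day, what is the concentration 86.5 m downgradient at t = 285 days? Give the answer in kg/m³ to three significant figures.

0.000343 kg/m³

For an instantaneous plane source, C(x,t) = M/(n_e·A·√(4πDt)) · exp(−(x−vt)²/(4Dt)), with n_e·A the pore (flow) area.
Plume center vt = 0.359 × 285 = 102.315 m, so the well at 86.5 m is 15.815 m upgradient of the peak.
√(4πDt) = 111.8 m, giving peak height M/(n_e·A·√(4πDt)) = 0.496/(0.26 × 46.7 × 111.8) = 0.0003654 kg/m³.
(x−vt)²/(4Dt) = (-15.815)²/(4 × 3.49 × 285) = 0.06286; exp(−0.06286) = 0.9391.
C = 0.0003654 × 0.9391 = 0.000343 kg/m³.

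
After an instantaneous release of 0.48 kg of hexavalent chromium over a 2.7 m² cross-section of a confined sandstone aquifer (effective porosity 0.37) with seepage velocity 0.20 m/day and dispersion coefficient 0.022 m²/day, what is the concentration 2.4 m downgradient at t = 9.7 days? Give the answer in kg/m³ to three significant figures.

0.229 kg/m³

For an instantaneous plane source, C(x,t) = M/(n_e·A·√(4πDt)) · exp(−(x−vt)²/(4Dt)), with n_e·A the pore (flow) area.
Plume center vt = 0.20 × 9.7 = 1.94 m, so the well at 2.4 m is 0.46 m downgradient of the peak.
√(4πDt) = 1.638 m, giving peak height M/(n_e·A·√(4πDt)) = 0.48/(0.37 × 2.7 × 1.638) = 0.2933 kg/m³.
(x−vt)²/(4Dt) = (0.46)²/(4 × 0.022 × 9.7) = 0.2479; exp(−0.2479) = 0.7804.
C = 0.2933 × 0.7804 = 0.229 kg/m³.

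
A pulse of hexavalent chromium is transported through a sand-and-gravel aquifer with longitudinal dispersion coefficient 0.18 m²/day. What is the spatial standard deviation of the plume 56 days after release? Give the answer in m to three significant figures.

Dispersive spreading gives a Gaussian with σ² = 2Dt; advection only shifts the center.
σ = √(2 × 0.18 × 56) = 4.49 m.

4.49 m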